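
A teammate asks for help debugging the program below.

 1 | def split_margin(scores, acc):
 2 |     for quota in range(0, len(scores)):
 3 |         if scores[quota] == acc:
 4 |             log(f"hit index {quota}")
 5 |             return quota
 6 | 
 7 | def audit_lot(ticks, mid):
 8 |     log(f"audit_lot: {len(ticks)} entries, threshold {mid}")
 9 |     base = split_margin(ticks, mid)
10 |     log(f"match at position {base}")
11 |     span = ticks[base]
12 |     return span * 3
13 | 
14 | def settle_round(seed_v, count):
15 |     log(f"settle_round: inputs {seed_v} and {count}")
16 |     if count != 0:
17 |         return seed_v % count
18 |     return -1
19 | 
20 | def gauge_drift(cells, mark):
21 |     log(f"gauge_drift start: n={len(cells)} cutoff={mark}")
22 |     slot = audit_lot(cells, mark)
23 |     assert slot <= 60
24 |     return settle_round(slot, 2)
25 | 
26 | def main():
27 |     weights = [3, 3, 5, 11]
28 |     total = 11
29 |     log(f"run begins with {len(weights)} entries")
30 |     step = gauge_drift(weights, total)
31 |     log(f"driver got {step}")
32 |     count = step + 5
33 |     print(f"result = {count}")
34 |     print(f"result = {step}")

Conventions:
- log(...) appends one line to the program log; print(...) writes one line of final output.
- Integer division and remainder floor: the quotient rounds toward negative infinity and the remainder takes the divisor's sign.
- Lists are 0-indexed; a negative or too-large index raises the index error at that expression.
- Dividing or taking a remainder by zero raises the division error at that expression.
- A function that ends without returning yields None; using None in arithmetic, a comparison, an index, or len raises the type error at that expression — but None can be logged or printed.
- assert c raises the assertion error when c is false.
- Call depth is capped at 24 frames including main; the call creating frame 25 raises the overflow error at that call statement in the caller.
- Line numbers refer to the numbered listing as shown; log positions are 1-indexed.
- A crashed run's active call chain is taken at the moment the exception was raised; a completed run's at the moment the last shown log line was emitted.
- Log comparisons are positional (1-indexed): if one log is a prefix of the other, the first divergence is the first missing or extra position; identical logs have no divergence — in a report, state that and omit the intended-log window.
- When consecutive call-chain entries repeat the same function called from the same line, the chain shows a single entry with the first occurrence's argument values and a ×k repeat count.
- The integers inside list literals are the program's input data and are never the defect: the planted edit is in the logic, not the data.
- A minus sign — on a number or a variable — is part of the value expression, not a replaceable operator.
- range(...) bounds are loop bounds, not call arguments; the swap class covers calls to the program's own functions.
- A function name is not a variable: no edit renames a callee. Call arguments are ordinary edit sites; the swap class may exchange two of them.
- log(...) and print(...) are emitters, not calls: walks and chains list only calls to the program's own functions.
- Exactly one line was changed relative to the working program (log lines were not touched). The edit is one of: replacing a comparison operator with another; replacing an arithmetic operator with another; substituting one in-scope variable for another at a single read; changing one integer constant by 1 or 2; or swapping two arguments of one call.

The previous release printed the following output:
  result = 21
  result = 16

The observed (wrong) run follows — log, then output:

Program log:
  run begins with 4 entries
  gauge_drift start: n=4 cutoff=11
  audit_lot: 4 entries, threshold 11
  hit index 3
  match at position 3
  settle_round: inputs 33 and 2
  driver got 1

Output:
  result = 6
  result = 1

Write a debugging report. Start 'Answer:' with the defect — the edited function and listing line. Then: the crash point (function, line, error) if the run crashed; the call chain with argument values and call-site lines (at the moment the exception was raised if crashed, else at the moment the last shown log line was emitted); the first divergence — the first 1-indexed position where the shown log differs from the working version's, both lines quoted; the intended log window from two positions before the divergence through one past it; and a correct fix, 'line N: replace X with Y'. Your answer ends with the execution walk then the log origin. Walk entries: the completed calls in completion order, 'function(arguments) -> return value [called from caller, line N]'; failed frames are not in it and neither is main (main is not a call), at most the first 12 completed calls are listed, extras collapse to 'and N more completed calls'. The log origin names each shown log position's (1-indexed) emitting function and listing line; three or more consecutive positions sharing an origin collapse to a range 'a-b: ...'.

Answer: the defect is in settle_round at line 17.
Core observation: Log line 7 is where behavior first shows: 'driver got 1' appears instead of 'driver got 16'.
Call chain: main.
First divergence: position 7 — the shown line 'driver got 1' should read 'driver got 16'.
Intended log window:
  5: match at position 3
  6: settle_round: inputs 33 and 2
  7: driver got 16
Execution walk:
  split_margin([3, 3, 5, 11], 11) -> 3  [called from audit_lot, line 9]
  audit_lot([3, 3, 5, 11], 11) -> 33  [called from gauge_drift, line 22]
  settle_round(33, 2) -> 1  [called from gauge_drift, line 24]
  gauge_drift([3, 3, 5, 11], 11) -> 1  [called from main, line 30]
Log origins:
  1: logged in main at line 29
  2: logged in gauge_drift at line 21
  3: logged in audit_lot at line 8
  4: logged in split_margin at line 4
  5: logged in audit_lot at line 10
  6: logged in settle_round at line 15
  7: logged in main at line 31
A correct fix: line 17: replace `%` with `//`.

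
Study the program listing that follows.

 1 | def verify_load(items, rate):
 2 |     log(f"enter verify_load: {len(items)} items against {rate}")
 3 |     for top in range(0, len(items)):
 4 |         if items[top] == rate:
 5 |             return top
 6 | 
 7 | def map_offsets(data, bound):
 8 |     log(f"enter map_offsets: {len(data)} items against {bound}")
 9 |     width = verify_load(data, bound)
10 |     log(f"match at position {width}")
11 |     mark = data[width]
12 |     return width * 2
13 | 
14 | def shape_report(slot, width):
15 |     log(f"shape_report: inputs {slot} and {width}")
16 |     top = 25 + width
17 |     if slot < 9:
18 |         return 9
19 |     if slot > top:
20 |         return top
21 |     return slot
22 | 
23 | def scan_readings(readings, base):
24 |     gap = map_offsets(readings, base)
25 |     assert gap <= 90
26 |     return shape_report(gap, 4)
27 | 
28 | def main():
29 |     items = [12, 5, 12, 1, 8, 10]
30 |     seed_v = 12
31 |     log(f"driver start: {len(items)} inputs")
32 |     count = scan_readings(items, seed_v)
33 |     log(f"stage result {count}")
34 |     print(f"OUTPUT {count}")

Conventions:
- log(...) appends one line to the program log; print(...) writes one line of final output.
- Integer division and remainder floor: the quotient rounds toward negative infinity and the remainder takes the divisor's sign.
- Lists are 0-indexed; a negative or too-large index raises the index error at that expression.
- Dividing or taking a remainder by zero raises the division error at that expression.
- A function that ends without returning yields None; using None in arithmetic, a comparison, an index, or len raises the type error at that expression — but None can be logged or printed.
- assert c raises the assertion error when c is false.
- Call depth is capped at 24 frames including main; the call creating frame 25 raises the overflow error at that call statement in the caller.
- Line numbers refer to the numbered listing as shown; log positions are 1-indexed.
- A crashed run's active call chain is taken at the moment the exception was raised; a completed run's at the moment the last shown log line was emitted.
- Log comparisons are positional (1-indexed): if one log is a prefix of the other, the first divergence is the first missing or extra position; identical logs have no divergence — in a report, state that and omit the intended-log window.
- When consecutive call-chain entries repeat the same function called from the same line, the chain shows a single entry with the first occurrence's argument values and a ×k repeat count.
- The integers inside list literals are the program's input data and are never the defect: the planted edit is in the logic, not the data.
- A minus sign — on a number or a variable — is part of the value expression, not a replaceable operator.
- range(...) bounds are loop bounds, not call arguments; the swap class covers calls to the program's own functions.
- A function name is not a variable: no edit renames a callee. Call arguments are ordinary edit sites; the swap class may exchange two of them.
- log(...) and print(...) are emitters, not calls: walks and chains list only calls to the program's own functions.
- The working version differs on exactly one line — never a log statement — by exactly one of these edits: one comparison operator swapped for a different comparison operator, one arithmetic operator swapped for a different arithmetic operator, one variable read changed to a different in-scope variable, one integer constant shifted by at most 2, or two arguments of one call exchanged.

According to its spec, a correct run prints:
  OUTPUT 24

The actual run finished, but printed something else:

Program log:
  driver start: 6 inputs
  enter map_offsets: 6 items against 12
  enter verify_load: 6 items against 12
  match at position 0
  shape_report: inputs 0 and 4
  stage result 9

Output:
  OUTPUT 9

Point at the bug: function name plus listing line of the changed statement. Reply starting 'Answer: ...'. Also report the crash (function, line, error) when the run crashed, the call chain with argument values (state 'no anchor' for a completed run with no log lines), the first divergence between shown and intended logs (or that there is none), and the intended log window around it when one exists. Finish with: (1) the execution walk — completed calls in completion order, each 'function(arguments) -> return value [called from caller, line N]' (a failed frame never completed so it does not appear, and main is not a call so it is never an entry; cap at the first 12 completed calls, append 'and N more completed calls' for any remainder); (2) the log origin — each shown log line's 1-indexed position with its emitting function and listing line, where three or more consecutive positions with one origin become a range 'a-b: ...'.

Answer: the defect is in map_offsets at line 12.
The tell: Everything matches until log position 5, which reads 'shape_report: inputs 0 and 4' in place of 'shape_report: inputs 24 and 4'.
Call chain: main.
First divergence: at position 5 the run shows 'shape_report: inputs 0 and 4' where the working version logs 'shape_report: inputs 24 and 4'.
Intended log window:
  3: enter verify_load: 6 items against 12
  4: match at position 0
  5: shape_report: inputs 24 and 4
  6: stage result 24
Execution walk:
  verify_load([12, 5, 12, 1, 8, 10], 12) -> 0  [called from map_offsets, line 9]
  map_offsets([12, 5, 12, 1, 8, 10], 12) -> 0  [called from scan_readings, line 24]
  shape_report(0, 4) -> 9  [called from scan_readings, line 26]
  scan_readings([12, 5, 12, 1, 8, 10], 12) -> 9  [called from main, line 32]
Origin of each log line:
  1 — main, line 31
  2 — map_offsets, line 8
  3 — verify_load, line 2
  4 — map_offsets, line 10
  5 — shape_report, line 15
  6 — main, line 33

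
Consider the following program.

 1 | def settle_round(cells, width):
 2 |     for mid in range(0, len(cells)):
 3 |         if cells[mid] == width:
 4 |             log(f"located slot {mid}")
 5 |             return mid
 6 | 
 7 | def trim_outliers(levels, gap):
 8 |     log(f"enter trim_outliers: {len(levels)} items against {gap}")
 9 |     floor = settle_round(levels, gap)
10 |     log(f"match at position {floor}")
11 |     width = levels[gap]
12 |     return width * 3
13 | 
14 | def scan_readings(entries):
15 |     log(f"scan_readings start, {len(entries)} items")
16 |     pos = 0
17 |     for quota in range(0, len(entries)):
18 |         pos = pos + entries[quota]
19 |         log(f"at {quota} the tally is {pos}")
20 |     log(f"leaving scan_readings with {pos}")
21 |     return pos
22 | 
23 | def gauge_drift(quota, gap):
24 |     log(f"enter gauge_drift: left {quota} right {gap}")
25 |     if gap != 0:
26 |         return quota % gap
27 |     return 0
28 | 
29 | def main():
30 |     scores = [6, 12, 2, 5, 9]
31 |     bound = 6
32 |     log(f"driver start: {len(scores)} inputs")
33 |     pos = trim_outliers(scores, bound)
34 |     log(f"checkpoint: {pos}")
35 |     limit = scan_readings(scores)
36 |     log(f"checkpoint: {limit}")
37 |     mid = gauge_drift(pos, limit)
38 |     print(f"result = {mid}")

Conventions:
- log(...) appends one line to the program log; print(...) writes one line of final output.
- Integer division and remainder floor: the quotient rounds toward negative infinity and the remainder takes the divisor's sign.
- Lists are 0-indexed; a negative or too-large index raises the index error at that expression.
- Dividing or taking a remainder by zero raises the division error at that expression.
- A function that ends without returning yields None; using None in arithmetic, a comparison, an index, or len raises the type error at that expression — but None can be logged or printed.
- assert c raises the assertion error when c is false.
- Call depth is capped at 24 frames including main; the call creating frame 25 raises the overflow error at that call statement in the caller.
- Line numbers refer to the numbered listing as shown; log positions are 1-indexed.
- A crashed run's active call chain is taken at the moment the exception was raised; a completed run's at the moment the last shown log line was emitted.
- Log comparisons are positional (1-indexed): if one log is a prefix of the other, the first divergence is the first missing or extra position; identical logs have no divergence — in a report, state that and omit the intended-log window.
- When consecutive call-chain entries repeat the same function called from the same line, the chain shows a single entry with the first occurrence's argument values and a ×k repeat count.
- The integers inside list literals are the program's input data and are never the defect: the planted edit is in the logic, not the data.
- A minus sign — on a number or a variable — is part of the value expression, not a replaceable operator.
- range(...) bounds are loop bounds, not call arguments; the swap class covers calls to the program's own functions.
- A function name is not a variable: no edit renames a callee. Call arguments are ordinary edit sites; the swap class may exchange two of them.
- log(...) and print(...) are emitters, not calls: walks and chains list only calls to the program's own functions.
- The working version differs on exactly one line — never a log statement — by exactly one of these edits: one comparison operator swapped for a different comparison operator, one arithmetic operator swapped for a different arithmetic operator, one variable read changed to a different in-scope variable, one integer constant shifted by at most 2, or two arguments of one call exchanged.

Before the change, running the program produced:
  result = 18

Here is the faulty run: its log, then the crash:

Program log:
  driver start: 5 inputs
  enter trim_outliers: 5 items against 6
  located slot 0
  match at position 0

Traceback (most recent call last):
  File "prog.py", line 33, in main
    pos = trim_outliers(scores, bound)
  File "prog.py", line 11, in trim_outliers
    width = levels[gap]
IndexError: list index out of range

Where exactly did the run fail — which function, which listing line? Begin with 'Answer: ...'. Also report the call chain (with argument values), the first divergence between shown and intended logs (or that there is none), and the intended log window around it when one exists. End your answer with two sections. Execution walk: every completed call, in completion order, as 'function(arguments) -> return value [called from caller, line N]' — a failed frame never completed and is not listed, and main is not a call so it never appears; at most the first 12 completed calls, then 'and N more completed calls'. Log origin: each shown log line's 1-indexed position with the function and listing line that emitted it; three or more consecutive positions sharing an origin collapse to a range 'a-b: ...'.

Answer: the error was raised in trim_outliers, line 11.
Key observation: Only 4 log lines were emitted before the run died; the intended continuation was 'checkpoint: 18'.
Call chain: main -> trim_outliers([6, 12, 2, 5, 9], 6) (called at line 33).
First divergence: position 5; the shown log stops at 4 lines while the working version next logs 'checkpoint: 18'.
Intended log window:
  3: located slot 0
  4: match at position 0
  5: checkpoint: 18
  6: scan_readings start, 5 items
Execution walk:
  settle_round([6, 12, 2, 5, 9], 6) -> 0  [called from trim_outliers, line 9]
Log line origins:
  1 — main, line 32
  2 — trim_outliers, line 8
  3 — settle_round, line 4
  4 — trim_outliers, line 10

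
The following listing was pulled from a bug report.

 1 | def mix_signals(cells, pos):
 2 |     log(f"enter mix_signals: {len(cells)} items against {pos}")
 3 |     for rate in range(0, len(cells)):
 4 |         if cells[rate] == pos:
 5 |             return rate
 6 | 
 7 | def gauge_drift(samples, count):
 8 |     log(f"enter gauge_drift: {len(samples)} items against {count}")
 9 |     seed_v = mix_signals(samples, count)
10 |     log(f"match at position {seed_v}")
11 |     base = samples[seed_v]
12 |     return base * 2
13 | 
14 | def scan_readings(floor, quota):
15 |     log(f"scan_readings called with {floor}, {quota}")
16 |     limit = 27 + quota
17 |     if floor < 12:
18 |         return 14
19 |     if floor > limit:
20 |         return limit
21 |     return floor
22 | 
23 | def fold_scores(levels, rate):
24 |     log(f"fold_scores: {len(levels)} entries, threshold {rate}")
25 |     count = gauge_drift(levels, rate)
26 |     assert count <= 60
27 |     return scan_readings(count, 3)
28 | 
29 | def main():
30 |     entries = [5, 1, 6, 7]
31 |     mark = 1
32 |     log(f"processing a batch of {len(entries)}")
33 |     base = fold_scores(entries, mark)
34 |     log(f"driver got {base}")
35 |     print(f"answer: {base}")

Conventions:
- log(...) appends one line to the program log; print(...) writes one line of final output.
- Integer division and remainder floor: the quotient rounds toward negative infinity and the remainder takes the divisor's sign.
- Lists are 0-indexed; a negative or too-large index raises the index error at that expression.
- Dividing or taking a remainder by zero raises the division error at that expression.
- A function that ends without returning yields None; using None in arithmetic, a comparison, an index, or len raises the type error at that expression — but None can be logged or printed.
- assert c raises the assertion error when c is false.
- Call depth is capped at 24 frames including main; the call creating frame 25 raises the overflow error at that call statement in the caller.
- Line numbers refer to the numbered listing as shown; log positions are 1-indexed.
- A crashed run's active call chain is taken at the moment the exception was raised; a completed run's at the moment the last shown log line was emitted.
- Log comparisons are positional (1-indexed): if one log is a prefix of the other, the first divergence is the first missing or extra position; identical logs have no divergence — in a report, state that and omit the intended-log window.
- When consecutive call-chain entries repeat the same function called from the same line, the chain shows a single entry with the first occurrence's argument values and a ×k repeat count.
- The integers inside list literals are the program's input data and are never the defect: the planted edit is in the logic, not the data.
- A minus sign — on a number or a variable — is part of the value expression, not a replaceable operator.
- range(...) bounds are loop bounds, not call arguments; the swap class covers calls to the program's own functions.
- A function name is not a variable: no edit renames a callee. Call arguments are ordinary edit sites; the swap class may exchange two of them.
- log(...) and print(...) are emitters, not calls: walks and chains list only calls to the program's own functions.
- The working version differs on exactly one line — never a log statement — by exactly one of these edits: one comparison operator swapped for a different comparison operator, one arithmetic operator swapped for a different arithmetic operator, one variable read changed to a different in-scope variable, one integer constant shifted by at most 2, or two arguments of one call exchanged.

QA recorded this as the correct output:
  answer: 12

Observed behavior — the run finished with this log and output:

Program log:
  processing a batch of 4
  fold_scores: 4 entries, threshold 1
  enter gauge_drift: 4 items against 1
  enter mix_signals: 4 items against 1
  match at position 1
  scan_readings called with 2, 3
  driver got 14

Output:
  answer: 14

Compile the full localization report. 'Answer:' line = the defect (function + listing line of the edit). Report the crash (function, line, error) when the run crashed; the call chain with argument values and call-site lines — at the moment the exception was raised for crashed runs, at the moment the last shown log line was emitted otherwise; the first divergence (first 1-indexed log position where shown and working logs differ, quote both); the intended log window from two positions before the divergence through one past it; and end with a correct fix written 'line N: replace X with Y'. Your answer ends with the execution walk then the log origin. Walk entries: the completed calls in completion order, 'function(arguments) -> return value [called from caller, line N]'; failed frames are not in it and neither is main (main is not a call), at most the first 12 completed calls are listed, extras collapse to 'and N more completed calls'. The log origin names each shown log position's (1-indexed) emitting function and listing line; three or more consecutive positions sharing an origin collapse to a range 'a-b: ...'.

Answer: the defect is in scan_readings at line 18.
Key observation: Position 7 is the first bad log line: 'driver got 14' should read 'driver got 12'.
Call chain: main.
First divergence: at position 7 the run shows 'driver got 14' where the working version logs 'driver got 12'.
Intended log window:
  5: match at position 1
  6: scan_readings called with 2, 3
  7: driver got 12
Execution walk:
  mix_signals([5, 1, 6, 7], 1) -> 1  [called from gauge_drift, line 9]
  gauge_drift([5, 1, 6, 7], 1) -> 2  [called from fold_scores, line 25]
  scan_readings(2, 3) -> 14  [called from fold_scores, line 27]
  fold_scores([5, 1, 6, 7], 1) -> 14  [called from main, line 33]
Log line origins:
  1: from main, line 32
  2: from fold_scores, line 24
  3: from gauge_drift, line 8
  4: from mix_signals, line 2
  5: from gauge_drift, line 10
  6: from scan_readings, line 15
  7: from main, line 34
A correct fix: line 18: replace `14` with `12`.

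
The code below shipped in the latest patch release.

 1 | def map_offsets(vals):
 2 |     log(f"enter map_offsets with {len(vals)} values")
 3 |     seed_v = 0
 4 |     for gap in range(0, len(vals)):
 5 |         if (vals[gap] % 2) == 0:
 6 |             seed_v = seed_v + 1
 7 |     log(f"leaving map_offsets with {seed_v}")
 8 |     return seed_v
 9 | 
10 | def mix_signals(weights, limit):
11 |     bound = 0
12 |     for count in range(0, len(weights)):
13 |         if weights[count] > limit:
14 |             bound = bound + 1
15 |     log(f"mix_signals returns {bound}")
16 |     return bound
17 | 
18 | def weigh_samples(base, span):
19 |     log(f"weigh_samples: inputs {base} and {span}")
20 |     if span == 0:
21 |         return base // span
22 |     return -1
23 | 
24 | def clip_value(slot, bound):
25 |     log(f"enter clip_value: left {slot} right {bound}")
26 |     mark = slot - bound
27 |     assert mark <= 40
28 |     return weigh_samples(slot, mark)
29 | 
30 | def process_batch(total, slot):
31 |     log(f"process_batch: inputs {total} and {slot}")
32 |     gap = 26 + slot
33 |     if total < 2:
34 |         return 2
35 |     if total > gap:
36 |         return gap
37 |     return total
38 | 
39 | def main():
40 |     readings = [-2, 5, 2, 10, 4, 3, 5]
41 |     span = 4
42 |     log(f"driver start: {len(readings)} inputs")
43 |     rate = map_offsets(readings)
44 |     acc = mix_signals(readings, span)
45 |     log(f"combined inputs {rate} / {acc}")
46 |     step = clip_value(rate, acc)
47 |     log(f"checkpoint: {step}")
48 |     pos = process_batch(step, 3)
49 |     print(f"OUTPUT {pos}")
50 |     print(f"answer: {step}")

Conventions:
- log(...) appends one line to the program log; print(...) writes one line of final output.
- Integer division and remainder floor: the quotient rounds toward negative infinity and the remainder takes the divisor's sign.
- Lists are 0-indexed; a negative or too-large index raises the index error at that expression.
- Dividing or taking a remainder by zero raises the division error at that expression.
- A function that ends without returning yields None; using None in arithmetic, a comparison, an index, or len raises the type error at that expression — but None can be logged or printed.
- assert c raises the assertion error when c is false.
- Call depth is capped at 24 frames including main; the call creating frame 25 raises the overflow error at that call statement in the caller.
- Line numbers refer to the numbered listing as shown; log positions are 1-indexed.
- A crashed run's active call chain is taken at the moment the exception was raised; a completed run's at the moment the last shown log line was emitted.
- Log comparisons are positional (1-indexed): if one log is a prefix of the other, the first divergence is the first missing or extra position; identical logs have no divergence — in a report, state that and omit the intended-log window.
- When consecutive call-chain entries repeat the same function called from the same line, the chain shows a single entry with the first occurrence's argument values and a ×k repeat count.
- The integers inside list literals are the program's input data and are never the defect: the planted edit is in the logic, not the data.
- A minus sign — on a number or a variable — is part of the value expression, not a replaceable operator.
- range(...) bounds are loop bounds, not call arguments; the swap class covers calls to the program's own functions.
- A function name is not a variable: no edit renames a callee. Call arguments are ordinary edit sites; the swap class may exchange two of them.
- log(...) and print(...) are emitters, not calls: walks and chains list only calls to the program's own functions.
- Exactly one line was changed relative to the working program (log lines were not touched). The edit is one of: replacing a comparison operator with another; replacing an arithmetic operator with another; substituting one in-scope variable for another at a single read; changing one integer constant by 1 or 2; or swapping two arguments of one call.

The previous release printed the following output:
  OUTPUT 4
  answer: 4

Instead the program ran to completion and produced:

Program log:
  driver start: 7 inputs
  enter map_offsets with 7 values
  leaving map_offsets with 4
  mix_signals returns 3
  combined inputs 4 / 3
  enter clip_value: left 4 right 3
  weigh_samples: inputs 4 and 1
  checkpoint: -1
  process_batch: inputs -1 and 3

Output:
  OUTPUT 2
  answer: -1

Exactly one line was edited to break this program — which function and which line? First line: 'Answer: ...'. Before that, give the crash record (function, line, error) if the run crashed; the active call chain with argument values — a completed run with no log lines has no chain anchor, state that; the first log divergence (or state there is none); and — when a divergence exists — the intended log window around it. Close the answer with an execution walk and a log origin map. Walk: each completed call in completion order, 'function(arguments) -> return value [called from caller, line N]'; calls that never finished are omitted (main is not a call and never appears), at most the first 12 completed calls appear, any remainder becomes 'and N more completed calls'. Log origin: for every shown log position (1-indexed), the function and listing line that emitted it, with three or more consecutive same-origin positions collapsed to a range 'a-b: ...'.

Answer: the defect is in weigh_samples at line 20.
Key observation: The log first diverges at position 8: the faulty run prints 'checkpoint: -1' where the working version prints 'checkpoint: 4'.
Call chain: main -> process_batch(-1, 3) (called at line 48).
First divergence: position 8 — the shown line 'checkpoint: -1' should read 'checkpoint: 4'.
Intended log window:
  6: enter clip_value: left 4 right 3
  7: weigh_samples: inputs 4 and 1
  8: checkpoint: 4
  9: process_batch: inputs 4 and 3
Execution walk:
  map_offsets([-2, 5, 2, 10, 4, 3, 5]) -> 4  [called from main, line 43]
  mix_signals([-2, 5, 2, 10, 4, 3, 5], 4) -> 3  [called from main, line 44]
  weigh_samples(4, 1) -> -1  [called from clip_value, line 28]
  clip_value(4, 3) -> -1  [called from main, line 46]
  process_batch(-1, 3) -> 2  [called from main, line 48]
Log line origins:
  1: logged in main at line 42
  2: logged in map_offsets at line 2
  3: logged in map_offsets at line 7
  4: logged in mix_signals at line 15
  5: logged in main at line 45
  6: logged in clip_value at line 25
  7: logged in weigh_samples at line 19
  8: logged in main at line 47
  9: logged in process_batch at line 31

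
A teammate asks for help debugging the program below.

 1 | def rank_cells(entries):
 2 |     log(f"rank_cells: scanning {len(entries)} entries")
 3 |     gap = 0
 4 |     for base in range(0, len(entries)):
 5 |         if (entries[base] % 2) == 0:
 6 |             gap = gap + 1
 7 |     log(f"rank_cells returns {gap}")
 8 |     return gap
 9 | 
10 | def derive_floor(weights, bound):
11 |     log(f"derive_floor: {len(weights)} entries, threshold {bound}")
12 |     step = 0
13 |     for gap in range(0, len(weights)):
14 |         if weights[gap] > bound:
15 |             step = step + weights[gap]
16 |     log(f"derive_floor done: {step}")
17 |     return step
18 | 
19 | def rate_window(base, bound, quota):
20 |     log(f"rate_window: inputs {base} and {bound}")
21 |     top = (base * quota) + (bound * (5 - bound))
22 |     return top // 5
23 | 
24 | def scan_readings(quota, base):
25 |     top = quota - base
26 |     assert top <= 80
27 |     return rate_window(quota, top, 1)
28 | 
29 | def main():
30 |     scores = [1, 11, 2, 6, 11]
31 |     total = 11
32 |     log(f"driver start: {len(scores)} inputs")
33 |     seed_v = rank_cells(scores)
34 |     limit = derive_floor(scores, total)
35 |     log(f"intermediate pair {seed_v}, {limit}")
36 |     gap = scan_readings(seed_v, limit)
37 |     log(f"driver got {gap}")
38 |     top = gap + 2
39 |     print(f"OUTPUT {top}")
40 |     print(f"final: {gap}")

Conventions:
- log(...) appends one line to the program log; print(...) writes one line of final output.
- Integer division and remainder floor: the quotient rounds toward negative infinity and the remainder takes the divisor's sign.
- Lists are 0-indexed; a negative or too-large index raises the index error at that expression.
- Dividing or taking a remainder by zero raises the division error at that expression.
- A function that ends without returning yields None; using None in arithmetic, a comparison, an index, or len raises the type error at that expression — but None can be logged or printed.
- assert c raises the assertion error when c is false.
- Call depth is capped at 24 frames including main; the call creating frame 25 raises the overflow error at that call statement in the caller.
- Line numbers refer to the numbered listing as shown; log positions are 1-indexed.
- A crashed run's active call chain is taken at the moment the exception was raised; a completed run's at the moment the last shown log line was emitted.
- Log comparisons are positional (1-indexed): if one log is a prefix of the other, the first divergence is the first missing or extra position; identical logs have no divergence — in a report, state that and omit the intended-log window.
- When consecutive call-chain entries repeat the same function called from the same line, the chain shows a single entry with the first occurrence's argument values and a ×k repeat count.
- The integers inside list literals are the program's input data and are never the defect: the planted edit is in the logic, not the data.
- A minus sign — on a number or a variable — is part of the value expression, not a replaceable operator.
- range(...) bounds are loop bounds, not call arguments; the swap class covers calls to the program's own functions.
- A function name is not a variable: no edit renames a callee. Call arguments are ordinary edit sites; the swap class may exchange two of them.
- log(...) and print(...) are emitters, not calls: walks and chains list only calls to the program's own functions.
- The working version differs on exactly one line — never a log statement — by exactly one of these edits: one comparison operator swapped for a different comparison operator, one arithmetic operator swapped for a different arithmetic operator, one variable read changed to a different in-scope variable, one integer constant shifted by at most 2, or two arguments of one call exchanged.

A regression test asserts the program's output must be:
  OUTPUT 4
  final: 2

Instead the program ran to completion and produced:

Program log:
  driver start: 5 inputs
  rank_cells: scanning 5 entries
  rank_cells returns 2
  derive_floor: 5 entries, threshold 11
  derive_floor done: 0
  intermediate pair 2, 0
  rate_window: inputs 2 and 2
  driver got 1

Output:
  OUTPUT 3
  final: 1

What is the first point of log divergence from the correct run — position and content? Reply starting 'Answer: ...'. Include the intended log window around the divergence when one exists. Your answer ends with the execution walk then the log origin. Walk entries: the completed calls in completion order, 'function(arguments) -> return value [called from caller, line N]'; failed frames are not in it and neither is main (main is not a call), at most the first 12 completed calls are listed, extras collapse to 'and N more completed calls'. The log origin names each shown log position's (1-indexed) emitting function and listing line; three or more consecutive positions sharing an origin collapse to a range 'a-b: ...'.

Answer: at position 8 the run shows 'driver got 1' where the working version logs 'driver got 2'.
Intended log window:
  6: intermediate pair 2, 0
  7: rate_window: inputs 2 and 2
  8: driver got 2
Execution walk:
  rank_cells([1, 11, 2, 6, 11]) -> 2  [called from main, line 33]
  derive_floor([1, 11, 2, 6, 11], 11) -> 0  [called from main, line 34]
  rate_window(2, 2, 1) -> 1  [called from scan_readings, line 27]
  scan_readings(2, 0) -> 1  [called from main, line 36]
Log origin:
  1: logged in main at line 32
  2: logged in rank_cells at line 2
  3: logged in rank_cells at line 7
  4: logged in derive_floor at line 11
  5: logged in derive_floor at line 16
  6: logged in main at line 35
  7: logged in rate_window at line 20
  8: logged in main at line 37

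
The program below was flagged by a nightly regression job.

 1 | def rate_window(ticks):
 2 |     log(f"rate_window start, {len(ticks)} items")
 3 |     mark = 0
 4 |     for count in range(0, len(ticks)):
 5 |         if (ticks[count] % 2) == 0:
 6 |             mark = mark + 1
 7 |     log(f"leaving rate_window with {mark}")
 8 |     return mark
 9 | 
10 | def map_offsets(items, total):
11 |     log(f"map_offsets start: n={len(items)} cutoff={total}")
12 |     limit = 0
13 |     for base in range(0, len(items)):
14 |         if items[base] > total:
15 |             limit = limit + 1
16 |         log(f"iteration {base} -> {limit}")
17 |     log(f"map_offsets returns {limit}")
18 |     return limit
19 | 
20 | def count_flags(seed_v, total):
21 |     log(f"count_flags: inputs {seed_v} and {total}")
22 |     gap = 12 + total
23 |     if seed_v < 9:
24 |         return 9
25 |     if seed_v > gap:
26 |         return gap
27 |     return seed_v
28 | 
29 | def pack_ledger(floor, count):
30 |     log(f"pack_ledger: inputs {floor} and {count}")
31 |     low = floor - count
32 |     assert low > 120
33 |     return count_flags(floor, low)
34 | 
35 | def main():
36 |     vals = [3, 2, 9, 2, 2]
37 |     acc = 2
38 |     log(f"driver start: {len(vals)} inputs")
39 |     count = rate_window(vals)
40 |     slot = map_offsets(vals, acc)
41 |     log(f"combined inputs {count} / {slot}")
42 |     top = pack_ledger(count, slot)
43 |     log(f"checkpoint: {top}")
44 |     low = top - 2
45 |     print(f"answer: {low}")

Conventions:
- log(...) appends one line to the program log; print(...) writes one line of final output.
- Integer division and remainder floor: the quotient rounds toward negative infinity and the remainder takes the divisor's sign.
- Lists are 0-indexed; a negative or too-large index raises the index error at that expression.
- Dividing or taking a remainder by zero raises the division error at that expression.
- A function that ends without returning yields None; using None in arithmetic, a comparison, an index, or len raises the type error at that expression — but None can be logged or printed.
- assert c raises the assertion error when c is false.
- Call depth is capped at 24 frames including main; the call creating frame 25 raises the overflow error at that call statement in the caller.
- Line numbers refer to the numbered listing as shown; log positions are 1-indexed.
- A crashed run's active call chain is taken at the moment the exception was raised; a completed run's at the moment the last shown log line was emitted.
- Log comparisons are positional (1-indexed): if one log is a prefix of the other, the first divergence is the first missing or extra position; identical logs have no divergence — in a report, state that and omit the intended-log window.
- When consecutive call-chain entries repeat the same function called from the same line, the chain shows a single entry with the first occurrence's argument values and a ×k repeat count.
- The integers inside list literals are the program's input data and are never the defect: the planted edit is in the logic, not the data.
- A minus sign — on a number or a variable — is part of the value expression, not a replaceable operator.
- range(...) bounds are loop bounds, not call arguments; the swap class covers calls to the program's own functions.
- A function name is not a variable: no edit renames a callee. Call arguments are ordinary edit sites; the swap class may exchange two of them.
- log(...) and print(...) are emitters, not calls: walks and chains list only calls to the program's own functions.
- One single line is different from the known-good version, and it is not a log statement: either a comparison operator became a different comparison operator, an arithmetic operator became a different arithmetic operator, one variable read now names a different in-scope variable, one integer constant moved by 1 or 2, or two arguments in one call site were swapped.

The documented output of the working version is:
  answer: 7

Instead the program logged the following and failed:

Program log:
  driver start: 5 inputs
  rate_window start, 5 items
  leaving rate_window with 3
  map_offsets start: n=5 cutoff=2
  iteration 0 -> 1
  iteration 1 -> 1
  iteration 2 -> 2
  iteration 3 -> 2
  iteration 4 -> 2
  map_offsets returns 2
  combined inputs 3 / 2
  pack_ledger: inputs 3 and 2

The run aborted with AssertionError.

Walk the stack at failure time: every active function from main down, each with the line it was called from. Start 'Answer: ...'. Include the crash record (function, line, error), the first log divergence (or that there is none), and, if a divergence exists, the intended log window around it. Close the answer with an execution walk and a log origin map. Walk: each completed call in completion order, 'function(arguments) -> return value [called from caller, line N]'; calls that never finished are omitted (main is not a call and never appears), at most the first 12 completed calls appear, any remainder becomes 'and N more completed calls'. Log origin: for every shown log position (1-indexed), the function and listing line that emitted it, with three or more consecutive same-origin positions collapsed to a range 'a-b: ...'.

Answer: main -> pack_ledger (called at line 42).
Key observation: The shown log is a 12-line prefix of the intended one, whose next entry is 'count_flags: inputs 3 and 1'.
Crash: pack_ledger, line 32, AssertionError.
First divergence: position 13 — after 12 matching lines the faulty run goes silent; intended next line 'count_flags: inputs 3 and 1'.
Intended log window:
  11: combined inputs 3 / 2
  12: pack_ledger: inputs 3 and 2
  13: count_flags: inputs 3 and 1
  14: checkpoint: 9
Execution walk:
  rate_window([3, 2, 9, 2, 2]) -> 3  [called from main, line 39]
  map_offsets([3, 2, 9, 2, 2], 2) -> 2  [called from main, line 40]
Log origin:
  1 — main, line 38
  2 — rate_window, line 2
  3 — rate_window, line 7
  4 — map_offsets, line 11
  5-9 — map_offsets, line 16
  10 — map_offsets, line 17
  11 — main, line 41
  12 — pack_ledger, line 30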